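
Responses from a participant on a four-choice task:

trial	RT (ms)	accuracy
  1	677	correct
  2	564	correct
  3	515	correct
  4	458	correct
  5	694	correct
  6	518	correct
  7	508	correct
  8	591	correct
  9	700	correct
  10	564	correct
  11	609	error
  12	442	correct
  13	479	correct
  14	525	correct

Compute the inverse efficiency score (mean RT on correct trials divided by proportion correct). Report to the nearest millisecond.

599 ms

Correct trials (n=13): 677, 564, 515, 458, 694, 518, 508, 591, 700, 564, 442, 479, 525
Mean correct RT = 7235/13 = 556.5385 ms
Proportion correct = 13/14
IES = 556.5385 / (13/14) = 599.349 ms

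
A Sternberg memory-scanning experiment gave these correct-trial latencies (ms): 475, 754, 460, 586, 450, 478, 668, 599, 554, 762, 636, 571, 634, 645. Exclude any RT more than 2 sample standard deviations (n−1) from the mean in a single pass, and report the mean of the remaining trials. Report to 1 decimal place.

590.9 ms

n = 14, ΣRT = 8272, M = 590.857
Σ(x−M)² = 133653.71; s = √(133653.71/13) = 101.396
Cutoffs: 590.857 ± 2·101.396 → [388.1, 793.6]
No RTs fall outside the cutoffs; all 14 retained. Mean = 8272/14 = 590.857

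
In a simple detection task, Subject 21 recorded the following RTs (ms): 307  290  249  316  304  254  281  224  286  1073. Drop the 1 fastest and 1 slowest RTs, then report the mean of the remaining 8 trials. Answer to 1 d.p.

285.9 ms

Sorted: 224, 249, 254, 281, 286, 290, 304, 307, 316, 1073
Drop lowest 1 (224) and highest 1 (1073)
Remaining (n=8): Σ = 2287, mean = 2287/8 = 285.875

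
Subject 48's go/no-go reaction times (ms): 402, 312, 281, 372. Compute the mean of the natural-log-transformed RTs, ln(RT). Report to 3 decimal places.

5.824

ln(RT): 5.9965, 5.7430, 5.6384, 5.9189
Σ ln(RT) = 23.2967
Mean = 23.2967/4 = 5.82418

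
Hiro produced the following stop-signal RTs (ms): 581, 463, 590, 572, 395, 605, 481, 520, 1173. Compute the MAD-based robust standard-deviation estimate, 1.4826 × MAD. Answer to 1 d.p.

77.1 ms

Sorted: 395, 463, 481, 520, 572, 581, 590, 605, 1173 → median = 572
|x − 572| sorted: 0, 9, 18, 33, 52, 91, 109, 177, 601 → MAD = 52
Robust SD ≈ 1.4826 × 52 = 77.095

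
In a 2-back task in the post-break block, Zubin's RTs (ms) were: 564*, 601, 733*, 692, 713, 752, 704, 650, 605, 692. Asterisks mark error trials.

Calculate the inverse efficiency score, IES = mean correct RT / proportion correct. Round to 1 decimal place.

845.2 ms

Correct trials (n=8): 601, 692, 713, 752, 704, 650, 605, 692
Mean correct RT = 5409/8 = 676.1250 ms
Proportion correct = 8/10
IES = 676.1250 / (8/10) = 845.156 ms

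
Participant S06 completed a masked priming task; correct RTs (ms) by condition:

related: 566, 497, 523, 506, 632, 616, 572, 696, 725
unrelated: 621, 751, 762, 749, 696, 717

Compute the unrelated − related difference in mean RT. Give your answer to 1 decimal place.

M(related) = 5333/9 = 592.556
M(unrelated) = 4296/6 = 716.000
Difference = 716.000 − 592.556 = 123.444 ms

123.4 ms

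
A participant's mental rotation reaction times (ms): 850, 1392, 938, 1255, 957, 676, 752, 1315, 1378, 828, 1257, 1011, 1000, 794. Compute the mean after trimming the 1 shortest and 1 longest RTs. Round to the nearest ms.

Sorted: 676, 752, 794, 828, 850, 938, 957, 1000, 1011, 1255, 1257, 1315, 1378, 1392
Drop lowest 1 (676) and highest 1 (1392)
Remaining (n=12): Σ = 12335, mean = 12335/12 = 1027.917

1028 ms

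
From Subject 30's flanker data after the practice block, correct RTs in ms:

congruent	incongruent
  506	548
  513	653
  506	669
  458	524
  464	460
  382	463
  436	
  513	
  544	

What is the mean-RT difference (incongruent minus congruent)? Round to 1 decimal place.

72.6 ms

M(congruent) = 4322/9 = 480.222
M(incongruent) = 3317/6 = 552.833
Difference = 552.833 − 480.222 = 72.611 ms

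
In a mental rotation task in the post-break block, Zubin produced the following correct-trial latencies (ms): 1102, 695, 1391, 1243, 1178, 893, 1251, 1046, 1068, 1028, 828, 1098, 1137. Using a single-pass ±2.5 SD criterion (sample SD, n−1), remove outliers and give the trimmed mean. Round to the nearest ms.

1074 ms

n = 13, ΣRT = 13958, M = 1073.692
Σ(x−M)² = 416376.77; s = √(416376.77/12) = 186.274
Cutoffs: 1073.692 ± 2.5·186.274 → [608.0, 1539.4]
No RTs fall outside the cutoffs; all 13 retained. Mean = 13958/13 = 1073.692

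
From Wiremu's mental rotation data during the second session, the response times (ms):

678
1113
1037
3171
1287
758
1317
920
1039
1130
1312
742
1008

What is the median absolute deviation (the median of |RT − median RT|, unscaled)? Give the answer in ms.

248 ms

Sorted: 678, 742, 758, 920, 1008, 1037, 1039, 1113, 1130, 1287, 1312, 1317, 3171 → median = 1039
|x − 1039|: 361, 74, 2, 2132, 248, 281, 278, 119, 0, 91, 273, 297, 31
Sorted deviations: 0, 2, 31, 74, 91, 119, 248, 273, 278, 281, 297, 361, 2132 → MAD = 248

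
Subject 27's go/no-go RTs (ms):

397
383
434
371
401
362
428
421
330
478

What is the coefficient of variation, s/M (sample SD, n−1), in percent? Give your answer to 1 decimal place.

10.5%

n = 10, Σ = 4005, M = 400.5000
Σ(x−M)² = 15946.500; s = √(15946.500/9) = 42.0932
CV = 42.0932 / 400.5000 = 0.10510 = 10.510%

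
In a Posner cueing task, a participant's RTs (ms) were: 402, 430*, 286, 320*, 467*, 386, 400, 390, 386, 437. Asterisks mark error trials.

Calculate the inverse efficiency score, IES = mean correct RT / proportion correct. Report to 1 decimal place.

548.4 ms

Correct trials (n=7): 402, 286, 386, 400, 390, 386, 437
Mean correct RT = 2687/7 = 383.8571 ms
Proportion correct = 7/10
IES = 383.8571 / (7/10) = 548.367 ms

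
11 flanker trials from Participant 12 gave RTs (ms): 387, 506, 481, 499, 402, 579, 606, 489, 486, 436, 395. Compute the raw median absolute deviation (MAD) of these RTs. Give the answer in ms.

50 ms

Sorted: 387, 395, 402, 436, 481, 486, 489, 499, 506, 579, 606 → median = 486
|x − 486|: 99, 20, 5, 13, 84, 93, 120, 3, 0, 50, 91
Sorted deviations: 0, 3, 5, 13, 20, 50, 84, 91, 93, 99, 120 → MAD = 50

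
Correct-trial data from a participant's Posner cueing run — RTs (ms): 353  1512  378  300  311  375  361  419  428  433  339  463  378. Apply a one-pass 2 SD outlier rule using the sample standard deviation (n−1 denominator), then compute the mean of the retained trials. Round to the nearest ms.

378 ms

n = 13, ΣRT = 6050, M = 465.385
Σ(x−M)² = 1214135.08; s = √(1214135.08/12) = 318.085
Cutoffs: 465.385 ± 2·318.085 → [-170.8, 1101.6]
Outside: 1512 → excluded.
Retained (n=12): Σ = 4538, mean = 4538/12 = 378.167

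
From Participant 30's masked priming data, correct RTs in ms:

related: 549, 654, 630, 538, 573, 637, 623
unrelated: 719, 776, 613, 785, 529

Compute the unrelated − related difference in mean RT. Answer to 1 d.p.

M(related) = 4204/7 = 600.571
M(unrelated) = 3422/5 = 684.400
Difference = 684.400 − 600.571 = 83.829 ms

83.8 ms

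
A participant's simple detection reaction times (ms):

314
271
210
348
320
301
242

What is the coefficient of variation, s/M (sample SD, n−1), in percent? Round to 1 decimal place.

16.8%

n = 7, Σ = 2006, M = 286.5714
Σ(x−M)² = 13943.714; s = √(13943.714/6) = 48.2074
CV = 48.2074 / 286.5714 = 0.16822 = 16.822%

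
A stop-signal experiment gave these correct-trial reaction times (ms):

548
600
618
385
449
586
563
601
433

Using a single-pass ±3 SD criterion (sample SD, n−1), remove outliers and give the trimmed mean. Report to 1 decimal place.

531.4 ms

n = 9, ΣRT = 4783, M = 531.444
Σ(x−M)² = 59210.22; s = √(59210.22/8) = 86.031
Cutoffs: 531.444 ± 3·86.031 → [273.4, 789.5]
No RTs fall outside the cutoffs; all 9 retained. Mean = 4783/9 = 531.444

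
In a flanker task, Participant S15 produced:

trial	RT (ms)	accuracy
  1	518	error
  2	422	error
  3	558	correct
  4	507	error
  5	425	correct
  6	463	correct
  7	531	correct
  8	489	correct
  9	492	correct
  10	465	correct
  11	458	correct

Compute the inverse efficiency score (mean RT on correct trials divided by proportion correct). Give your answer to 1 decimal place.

667.0 ms

Correct trials (n=8): 558, 425, 463, 531, 489, 492, 465, 458
Mean correct RT = 3881/8 = 485.1250 ms
Proportion correct = 8/11
IES = 485.1250 / (8/11) = 667.047 ms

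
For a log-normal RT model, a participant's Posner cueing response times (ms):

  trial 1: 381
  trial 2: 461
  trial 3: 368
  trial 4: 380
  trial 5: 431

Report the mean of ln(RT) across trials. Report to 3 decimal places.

ln(RT): 5.9428, 6.1334, 5.9081, 5.9402, 6.0661
Σ ln(RT) = 29.9906
Mean = 29.9906/5 = 5.99811

5.998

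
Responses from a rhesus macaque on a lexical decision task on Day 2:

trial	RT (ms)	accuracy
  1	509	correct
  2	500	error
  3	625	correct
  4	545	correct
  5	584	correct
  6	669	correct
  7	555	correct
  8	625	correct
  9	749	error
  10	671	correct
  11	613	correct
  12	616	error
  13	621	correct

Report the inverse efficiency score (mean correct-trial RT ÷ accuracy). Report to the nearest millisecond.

782 ms

Correct trials (n=10): 509, 625, 545, 584, 669, 555, 625, 671, 613, 621
Mean correct RT = 6017/10 = 601.7000 ms
Proportion correct = 10/13
IES = 601.7000 / (10/13) = 782.210 ms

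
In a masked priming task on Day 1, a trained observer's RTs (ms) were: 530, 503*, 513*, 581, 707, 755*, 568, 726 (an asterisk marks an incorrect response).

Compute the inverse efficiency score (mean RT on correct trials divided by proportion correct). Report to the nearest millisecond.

Correct trials (n=5): 530, 581, 707, 568, 726
Mean correct RT = 3112/5 = 622.4000 ms
Proportion correct = 5/8
IES = 622.4000 / (5/8) = 995.840 ms

996 ms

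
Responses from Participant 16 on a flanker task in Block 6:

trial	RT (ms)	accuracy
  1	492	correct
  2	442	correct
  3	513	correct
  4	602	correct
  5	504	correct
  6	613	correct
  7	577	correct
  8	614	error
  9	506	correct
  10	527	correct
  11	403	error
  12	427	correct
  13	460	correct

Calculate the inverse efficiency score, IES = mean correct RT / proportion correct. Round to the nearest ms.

608 ms

Correct trials (n=11): 492, 442, 513, 602, 504, 613, 577, 506, 527, 427, 460
Mean correct RT = 5663/11 = 514.8182 ms
Proportion correct = 11/13
IES = 514.8182 / (11/13) = 608.421 ms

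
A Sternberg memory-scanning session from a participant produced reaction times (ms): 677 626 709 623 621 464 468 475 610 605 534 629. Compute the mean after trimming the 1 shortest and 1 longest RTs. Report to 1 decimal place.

Sorted: 464, 468, 475, 534, 605, 610, 621, 623, 626, 629, 677, 709
Drop lowest 1 (464) and highest 1 (709)
Remaining (n=10): Σ = 5868, mean = 5868/10 = 586.800

586.8 ms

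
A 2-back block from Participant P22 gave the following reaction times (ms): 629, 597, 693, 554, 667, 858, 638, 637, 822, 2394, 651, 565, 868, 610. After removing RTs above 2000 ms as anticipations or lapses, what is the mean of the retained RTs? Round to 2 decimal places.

676.08 ms

Excluded: 2394
Retained (n=13): Σ = 8789
Mean = 8789/13 = 676.0769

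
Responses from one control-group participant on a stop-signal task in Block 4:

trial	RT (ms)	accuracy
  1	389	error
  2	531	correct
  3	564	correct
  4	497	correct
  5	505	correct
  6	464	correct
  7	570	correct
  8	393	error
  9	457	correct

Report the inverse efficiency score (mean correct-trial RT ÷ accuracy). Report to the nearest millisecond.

Correct trials (n=7): 531, 564, 497, 505, 464, 570, 457
Mean correct RT = 3588/7 = 512.5714 ms
Proportion correct = 7/9
IES = 512.5714 / (7/9) = 659.020 ms

659 ms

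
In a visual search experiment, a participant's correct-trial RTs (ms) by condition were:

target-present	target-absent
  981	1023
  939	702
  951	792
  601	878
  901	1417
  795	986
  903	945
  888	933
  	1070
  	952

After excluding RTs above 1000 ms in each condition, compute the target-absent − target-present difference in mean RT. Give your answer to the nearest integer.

14 ms

target-absent: exclude 1023, 1417, 1070
M(target-present) = 6959/8 = 869.875
M(target-absent) = 6188/7 = 884.000
Difference = 884.000 − 869.875 = 14.125 ms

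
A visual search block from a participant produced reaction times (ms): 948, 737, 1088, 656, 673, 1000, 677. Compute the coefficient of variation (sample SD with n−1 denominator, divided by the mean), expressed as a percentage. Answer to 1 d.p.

n = 7, Σ = 5779, M = 825.5714
Σ(x−M)² = 196233.714; s = √(196233.714/6) = 180.8469
CV = 180.8469 / 825.5714 = 0.21906 = 21.906%

21.9%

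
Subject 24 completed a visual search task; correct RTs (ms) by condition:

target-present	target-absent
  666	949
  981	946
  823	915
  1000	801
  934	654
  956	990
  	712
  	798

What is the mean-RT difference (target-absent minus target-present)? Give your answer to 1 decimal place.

-47.7 ms

M(target-present) = 5360/6 = 893.333
M(target-absent) = 6765/8 = 845.625
Difference = 845.625 − 893.333 = -47.708 ms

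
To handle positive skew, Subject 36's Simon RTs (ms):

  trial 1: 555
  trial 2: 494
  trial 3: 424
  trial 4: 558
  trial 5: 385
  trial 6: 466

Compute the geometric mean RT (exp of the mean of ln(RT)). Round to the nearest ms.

476 ms

ln(RT): 6.3190, 6.2025, 6.0497, 6.3244, 5.9532, 6.1442
Mean ln(RT) = 36.9930/6 = 6.16550
Geometric mean = exp(6.16550) = 476.04 ms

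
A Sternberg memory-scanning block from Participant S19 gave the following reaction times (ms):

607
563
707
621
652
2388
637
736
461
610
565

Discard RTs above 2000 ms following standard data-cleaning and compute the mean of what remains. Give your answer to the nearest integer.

616 ms

Excluded: 2388
Retained (n=10): Σ = 6159
Mean = 6159/10 = 615.9000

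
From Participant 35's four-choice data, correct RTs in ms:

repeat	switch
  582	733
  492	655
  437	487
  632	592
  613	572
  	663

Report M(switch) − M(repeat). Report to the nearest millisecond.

66 ms

M(repeat) = 2756/5 = 551.200
M(switch) = 3702/6 = 617.000
Difference = 617.000 − 551.200 = 65.800 ms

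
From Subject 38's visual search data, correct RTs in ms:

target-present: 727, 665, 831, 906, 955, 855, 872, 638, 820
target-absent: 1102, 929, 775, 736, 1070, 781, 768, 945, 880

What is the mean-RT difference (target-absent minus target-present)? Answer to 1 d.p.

M(target-present) = 7269/9 = 807.667
M(target-absent) = 7986/9 = 887.333
Difference = 887.333 − 807.667 = 79.667 ms

79.7 ms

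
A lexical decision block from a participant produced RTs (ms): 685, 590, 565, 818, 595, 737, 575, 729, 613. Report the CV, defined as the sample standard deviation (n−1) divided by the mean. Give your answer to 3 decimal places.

0.136

n = 9, Σ = 5907, M = 656.3333
Σ(x−M)² = 63742.000; s = √(63742.000/8) = 89.2623
CV = 89.2623 / 656.3333 = 0.13600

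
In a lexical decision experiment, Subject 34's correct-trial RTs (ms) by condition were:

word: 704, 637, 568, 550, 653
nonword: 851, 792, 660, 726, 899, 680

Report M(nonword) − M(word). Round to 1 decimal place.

M(word) = 3112/5 = 622.400
M(nonword) = 4608/6 = 768.000
Difference = 768.000 − 622.400 = 145.600 ms

145.6 ms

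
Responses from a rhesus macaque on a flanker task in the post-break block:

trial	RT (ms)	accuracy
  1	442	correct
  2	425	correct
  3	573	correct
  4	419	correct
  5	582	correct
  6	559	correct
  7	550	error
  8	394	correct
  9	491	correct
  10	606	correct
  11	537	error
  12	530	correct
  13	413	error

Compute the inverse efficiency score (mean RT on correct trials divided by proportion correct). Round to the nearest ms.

653 ms

Correct trials (n=10): 442, 425, 573, 419, 582, 559, 394, 491, 606, 530
Mean correct RT = 5021/10 = 502.1000 ms
Proportion correct = 10/13
IES = 502.1000 / (10/13) = 652.730 ms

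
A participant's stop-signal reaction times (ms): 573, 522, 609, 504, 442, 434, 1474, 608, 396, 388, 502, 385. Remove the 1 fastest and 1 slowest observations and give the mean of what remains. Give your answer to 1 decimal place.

497.8 ms

Sorted: 385, 388, 396, 434, 442, 502, 504, 522, 573, 608, 609, 1474
Drop lowest 1 (385) and highest 1 (1474)
Remaining (n=10): Σ = 4978, mean = 4978/10 = 497.800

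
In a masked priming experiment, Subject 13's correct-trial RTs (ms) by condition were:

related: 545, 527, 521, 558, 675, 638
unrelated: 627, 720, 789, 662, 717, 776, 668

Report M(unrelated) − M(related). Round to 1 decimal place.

131.1 ms

M(related) = 3464/6 = 577.333
M(unrelated) = 4959/7 = 708.429
Difference = 708.429 − 577.333 = 131.095 ms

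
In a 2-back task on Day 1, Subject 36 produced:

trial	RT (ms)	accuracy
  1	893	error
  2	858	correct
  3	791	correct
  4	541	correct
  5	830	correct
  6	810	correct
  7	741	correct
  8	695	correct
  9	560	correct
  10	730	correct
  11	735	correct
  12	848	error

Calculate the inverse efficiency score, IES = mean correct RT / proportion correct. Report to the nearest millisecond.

Correct trials (n=10): 858, 791, 541, 830, 810, 741, 695, 560, 730, 735
Mean correct RT = 7291/10 = 729.1000 ms
Proportion correct = 10/12
IES = 729.1000 / (10/12) = 874.920 ms

875 ms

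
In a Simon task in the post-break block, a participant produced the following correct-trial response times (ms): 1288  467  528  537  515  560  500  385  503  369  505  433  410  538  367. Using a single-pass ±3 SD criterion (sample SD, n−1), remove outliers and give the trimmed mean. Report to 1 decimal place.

472.6 ms

n = 15, ΣRT = 7905, M = 527.000
Σ(x−M)² = 679218.00; s = √(679218.00/14) = 220.263
Cutoffs: 527.000 ± 3·220.263 → [-133.8, 1187.8]
Outside: 1288 → excluded.
Retained (n=14): Σ = 6617, mean = 6617/14 = 472.643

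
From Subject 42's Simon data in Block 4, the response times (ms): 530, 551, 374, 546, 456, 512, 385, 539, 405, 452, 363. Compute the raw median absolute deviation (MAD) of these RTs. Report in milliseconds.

Sorted: 363, 374, 385, 405, 452, 456, 512, 530, 539, 546, 551 → median = 456
|x − 456|: 74, 95, 82, 90, 0, 56, 71, 83, 51, 4, 93
Sorted deviations: 0, 4, 51, 56, 71, 74, 82, 83, 90, 93, 95 → MAD = 74

74 ms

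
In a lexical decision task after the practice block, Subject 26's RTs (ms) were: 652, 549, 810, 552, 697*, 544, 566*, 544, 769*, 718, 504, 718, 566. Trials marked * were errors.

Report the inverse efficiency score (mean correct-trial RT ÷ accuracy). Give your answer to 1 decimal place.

800.4 ms

Correct trials (n=10): 652, 549, 810, 552, 544, 544, 718, 504, 718, 566
Mean correct RT = 6157/10 = 615.7000 ms
Proportion correct = 10/13
IES = 615.7000 / (10/13) = 800.410 ms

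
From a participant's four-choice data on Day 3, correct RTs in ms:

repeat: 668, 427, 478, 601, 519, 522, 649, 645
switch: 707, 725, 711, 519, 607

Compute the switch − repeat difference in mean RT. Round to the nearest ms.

90 ms

M(repeat) = 4509/8 = 563.625
M(switch) = 3269/5 = 653.800
Difference = 653.800 − 563.625 = 90.175 ms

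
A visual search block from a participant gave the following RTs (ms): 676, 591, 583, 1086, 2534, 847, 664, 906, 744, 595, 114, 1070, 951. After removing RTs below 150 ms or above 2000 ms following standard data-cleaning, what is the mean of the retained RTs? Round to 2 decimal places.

792.09 ms

Excluded: 114, 2534
Retained (n=11): Σ = 8713
Mean = 8713/11 = 792.0909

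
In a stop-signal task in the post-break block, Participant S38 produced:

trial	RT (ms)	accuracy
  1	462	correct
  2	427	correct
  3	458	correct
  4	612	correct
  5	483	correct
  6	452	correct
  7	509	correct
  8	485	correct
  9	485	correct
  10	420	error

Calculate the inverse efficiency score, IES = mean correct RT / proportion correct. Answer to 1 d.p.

Correct trials (n=9): 462, 427, 458, 612, 483, 452, 509, 485, 485
Mean correct RT = 4373/9 = 485.8889 ms
Proportion correct = 9/10
IES = 485.8889 / (9/10) = 539.877 ms

539.9 ms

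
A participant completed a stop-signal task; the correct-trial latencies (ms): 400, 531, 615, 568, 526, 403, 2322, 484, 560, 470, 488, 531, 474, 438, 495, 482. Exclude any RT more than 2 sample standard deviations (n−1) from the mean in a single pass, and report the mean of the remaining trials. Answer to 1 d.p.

497.7 ms

n = 16, ΣRT = 9787, M = 611.688
Σ(x−M)² = 3169723.44; s = √(3169723.44/15) = 459.690
Cutoffs: 611.688 ± 2·459.690 → [-307.7, 1531.1]
Outside: 2322 → excluded.
Retained (n=15): Σ = 7465, mean = 7465/15 = 497.667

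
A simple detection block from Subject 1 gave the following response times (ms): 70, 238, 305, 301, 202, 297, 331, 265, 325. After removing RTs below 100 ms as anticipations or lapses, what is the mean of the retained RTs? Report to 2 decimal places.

283.00 ms

Excluded: 70
Retained (n=8): Σ = 2264
Mean = 2264/8 = 283.0000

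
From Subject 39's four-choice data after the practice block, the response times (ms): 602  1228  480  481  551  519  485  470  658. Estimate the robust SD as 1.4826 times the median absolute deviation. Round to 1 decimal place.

57.8 ms

Sorted: 470, 480, 481, 485, 519, 551, 602, 658, 1228 → median = 519
|x − 519| sorted: 0, 32, 34, 38, 39, 49, 83, 139, 709 → MAD = 39
Robust SD ≈ 1.4826 × 39 = 57.821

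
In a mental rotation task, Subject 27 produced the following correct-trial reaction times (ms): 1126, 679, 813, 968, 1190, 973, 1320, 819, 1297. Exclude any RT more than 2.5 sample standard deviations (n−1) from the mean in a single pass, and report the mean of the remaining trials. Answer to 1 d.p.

1020.6 ms

n = 9, ΣRT = 9185, M = 1020.556
Σ(x−M)² = 411306.22; s = √(411306.22/8) = 226.745
Cutoffs: 1020.556 ± 2.5·226.745 → [453.7, 1587.4]
No RTs fall outside the cutoffs; all 9 retained. Mean = 9185/9 = 1020.556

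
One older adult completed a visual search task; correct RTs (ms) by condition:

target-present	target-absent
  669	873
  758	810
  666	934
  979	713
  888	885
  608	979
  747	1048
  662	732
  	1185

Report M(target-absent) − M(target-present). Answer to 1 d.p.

159.4 ms

M(target-present) = 5977/8 = 747.125
M(target-absent) = 8159/9 = 906.556
Difference = 906.556 − 747.125 = 159.431 ms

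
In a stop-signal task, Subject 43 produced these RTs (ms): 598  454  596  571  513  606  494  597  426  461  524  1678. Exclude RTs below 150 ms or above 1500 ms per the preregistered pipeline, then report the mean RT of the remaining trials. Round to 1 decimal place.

530.9 ms

Excluded: 1678
Retained (n=11): Σ = 5840
Mean = 5840/11 = 530.9091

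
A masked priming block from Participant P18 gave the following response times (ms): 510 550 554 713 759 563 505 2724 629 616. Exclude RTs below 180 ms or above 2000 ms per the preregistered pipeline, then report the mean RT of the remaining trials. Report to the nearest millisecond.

Excluded: 2724
Retained (n=9): Σ = 5399
Mean = 5399/9 = 599.8889

600 ms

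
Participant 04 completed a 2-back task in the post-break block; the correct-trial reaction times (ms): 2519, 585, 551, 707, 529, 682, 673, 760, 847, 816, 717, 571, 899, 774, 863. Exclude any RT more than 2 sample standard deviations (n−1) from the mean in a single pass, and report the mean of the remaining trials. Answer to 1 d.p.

712.4 ms

n = 15, ΣRT = 12493, M = 832.867
Σ(x−M)² = 3236967.73; s = √(3236967.73/14) = 480.845
Cutoffs: 832.867 ± 2·480.845 → [-128.8, 1794.6]
Outside: 2519 → excluded.
Retained (n=14): Σ = 9974, mean = 9974/14 = 712.429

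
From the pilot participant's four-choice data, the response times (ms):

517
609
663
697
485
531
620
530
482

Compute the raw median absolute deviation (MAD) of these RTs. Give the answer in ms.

49 ms

Sorted: 482, 485, 517, 530, 531, 609, 620, 663, 697 → median = 531
|x − 531|: 14, 78, 132, 166, 46, 0, 89, 1, 49
Sorted deviations: 0, 1, 14, 46, 49, 78, 89, 132, 166 → MAD = 49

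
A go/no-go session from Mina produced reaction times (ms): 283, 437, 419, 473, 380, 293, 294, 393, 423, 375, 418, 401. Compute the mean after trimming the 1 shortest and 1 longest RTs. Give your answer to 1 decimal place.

383.3 ms

Sorted: 283, 293, 294, 375, 380, 393, 401, 418, 419, 423, 437, 473
Drop lowest 1 (283) and highest 1 (473)
Remaining (n=10): Σ = 3833, mean = 3833/10 = 383.300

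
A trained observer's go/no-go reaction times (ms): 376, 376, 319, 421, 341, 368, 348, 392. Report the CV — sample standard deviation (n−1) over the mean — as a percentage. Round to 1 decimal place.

n = 8, Σ = 2941, M = 367.6250
Σ(x−M)² = 7041.875; s = √(7041.875/7) = 31.7172
CV = 31.7172 / 367.6250 = 0.08628 = 8.628%

8.6%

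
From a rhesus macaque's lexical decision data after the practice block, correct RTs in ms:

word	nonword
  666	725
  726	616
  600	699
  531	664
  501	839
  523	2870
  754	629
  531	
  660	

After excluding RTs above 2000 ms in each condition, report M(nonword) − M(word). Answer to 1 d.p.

85.1 ms

nonword: exclude 2870
M(word) = 5492/9 = 610.222
M(nonword) = 4172/6 = 695.333
Difference = 695.333 − 610.222 = 85.111 ms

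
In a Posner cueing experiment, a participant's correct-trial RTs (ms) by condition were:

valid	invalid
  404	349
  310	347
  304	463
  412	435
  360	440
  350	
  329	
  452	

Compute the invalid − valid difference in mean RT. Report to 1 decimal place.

M(valid) = 2921/8 = 365.125
M(invalid) = 2034/5 = 406.800
Difference = 406.800 − 365.125 = 41.675 ms

41.7 ms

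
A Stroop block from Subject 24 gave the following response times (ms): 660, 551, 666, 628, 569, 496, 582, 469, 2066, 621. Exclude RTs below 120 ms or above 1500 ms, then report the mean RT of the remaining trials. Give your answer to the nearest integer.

582 ms

Excluded: 2066
Retained (n=9): Σ = 5242
Mean = 5242/9 = 582.4444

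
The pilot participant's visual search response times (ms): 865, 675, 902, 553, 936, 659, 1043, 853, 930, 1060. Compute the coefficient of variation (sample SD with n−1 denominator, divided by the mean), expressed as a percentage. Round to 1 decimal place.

n = 10, Σ = 8476, M = 847.6000
Σ(x−M)² = 253340.400; s = √(253340.400/9) = 167.7764
CV = 167.7764 / 847.6000 = 0.19794 = 19.794%

19.8%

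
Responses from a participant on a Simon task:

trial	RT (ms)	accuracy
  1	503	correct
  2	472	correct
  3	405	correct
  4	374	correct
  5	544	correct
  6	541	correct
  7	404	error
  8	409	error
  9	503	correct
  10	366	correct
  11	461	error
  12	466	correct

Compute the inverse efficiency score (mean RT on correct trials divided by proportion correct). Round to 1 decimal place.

Correct trials (n=9): 503, 472, 405, 374, 544, 541, 503, 366, 466
Mean correct RT = 4174/9 = 463.7778 ms
Proportion correct = 9/12
IES = 463.7778 / (9/12) = 618.370 ms

618.4 ms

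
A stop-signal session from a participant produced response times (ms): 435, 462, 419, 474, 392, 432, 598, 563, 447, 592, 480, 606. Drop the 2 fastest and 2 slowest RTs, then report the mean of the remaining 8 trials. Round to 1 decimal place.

485.6 ms

Sorted: 392, 419, 432, 435, 447, 462, 474, 480, 563, 592, 598, 606
Drop lowest 2 (392, 419) and highest 2 (598, 606)
Remaining (n=8): Σ = 3885, mean = 3885/8 = 485.625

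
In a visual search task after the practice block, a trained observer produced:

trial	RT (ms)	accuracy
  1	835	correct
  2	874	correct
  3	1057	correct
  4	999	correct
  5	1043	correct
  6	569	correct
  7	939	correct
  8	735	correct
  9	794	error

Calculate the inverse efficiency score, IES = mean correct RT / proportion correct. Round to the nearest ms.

992 ms

Correct trials (n=8): 835, 874, 1057, 999, 1043, 569, 939, 735
Mean correct RT = 7051/8 = 881.3750 ms
Proportion correct = 8/9
IES = 881.3750 / (8/9) = 991.547 ms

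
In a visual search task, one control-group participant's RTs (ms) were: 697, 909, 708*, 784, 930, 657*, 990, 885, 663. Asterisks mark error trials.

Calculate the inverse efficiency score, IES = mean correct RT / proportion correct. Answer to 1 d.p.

1076.0 ms

Correct trials (n=7): 697, 909, 784, 930, 990, 885, 663
Mean correct RT = 5858/7 = 836.8571 ms
Proportion correct = 7/9
IES = 836.8571 / (7/9) = 1075.959 ms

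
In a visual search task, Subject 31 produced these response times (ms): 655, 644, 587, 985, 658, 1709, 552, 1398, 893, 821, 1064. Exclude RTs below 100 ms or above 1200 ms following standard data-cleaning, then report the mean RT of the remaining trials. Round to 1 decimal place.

Excluded: 1398, 1709
Retained (n=9): Σ = 6859
Mean = 6859/9 = 762.1111

762.1 ms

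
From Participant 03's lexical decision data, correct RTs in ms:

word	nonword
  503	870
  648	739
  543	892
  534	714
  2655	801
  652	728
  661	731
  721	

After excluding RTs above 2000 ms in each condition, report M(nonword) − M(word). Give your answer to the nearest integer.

173 ms

word: exclude 2655
M(word) = 4262/7 = 608.857
M(nonword) = 5475/7 = 782.143
Difference = 782.143 − 608.857 = 173.286 ms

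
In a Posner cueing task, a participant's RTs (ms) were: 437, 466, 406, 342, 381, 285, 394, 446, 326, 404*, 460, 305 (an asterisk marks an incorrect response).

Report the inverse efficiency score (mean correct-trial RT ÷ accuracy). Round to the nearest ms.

421 ms

Correct trials (n=11): 437, 466, 406, 342, 381, 285, 394, 446, 326, 460, 305
Mean correct RT = 4248/11 = 386.1818 ms
Proportion correct = 11/12
IES = 386.1818 / (11/12) = 421.289 ms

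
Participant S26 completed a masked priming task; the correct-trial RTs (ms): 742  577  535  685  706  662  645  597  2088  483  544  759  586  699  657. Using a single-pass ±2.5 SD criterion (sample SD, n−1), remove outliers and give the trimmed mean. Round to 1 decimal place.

n = 15, ΣRT = 10965, M = 731.000
Σ(x−M)² = 2061338.00; s = √(2061338.00/14) = 383.717
Cutoffs: 731.000 ± 2.5·383.717 → [-228.3, 1690.3]
Outside: 2088 → excluded.
Retained (n=14): Σ = 8877, mean = 8877/14 = 634.071

634.1 ms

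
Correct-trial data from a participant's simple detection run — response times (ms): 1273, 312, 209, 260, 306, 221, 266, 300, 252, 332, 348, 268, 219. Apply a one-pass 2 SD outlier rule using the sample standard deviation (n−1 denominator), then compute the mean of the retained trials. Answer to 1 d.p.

274.4 ms

n = 13, ΣRT = 4566, M = 351.231
Σ(x−M)² = 943284.31; s = √(943284.31/12) = 280.369
Cutoffs: 351.231 ± 2·280.369 → [-209.5, 912.0]
Outside: 1273 → excluded.
Retained (n=12): Σ = 3293, mean = 3293/12 = 274.417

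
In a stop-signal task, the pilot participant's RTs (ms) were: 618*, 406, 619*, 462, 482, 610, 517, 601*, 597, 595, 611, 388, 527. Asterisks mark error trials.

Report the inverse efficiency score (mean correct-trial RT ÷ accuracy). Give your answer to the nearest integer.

675 ms

Correct trials (n=10): 406, 462, 482, 610, 517, 597, 595, 611, 388, 527
Mean correct RT = 5195/10 = 519.5000 ms
Proportion correct = 10/13
IES = 519.5000 / (10/13) = 675.350 ms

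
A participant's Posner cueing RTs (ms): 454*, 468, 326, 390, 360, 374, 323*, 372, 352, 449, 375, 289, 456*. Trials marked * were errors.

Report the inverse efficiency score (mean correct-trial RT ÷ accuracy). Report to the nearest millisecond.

Correct trials (n=10): 468, 326, 390, 360, 374, 372, 352, 449, 375, 289
Mean correct RT = 3755/10 = 375.5000 ms
Proportion correct = 10/13
IES = 375.5000 / (10/13) = 488.150 ms

488 ms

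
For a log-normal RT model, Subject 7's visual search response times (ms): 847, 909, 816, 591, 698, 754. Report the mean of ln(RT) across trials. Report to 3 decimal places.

6.636

ln(RT): 6.7417, 6.8123, 6.7044, 6.3818, 6.5482, 6.6254
Σ ln(RT) = 39.8139
Mean = 39.8139/6 = 6.63565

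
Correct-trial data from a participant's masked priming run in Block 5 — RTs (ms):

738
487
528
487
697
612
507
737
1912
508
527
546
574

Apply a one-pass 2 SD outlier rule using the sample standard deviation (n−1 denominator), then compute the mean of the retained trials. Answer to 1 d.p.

579.0 ms

n = 13, ΣRT = 8860, M = 681.538
Σ(x−M)² = 1739035.23; s = √(1739035.23/12) = 380.683
Cutoffs: 681.538 ± 2·380.683 → [-79.8, 1442.9]
Outside: 1912 → excluded.
Retained (n=12): Σ = 6948, mean = 6948/12 = 579.000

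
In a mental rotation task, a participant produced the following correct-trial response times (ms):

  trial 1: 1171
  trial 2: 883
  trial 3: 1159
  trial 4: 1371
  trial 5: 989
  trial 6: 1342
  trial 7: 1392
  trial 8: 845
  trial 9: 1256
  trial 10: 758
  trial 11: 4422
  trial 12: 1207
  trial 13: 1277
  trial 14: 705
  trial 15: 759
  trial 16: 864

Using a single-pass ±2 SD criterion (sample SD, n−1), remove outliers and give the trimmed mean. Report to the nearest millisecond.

n = 16, ΣRT = 20400, M = 1275.000
Σ(x−M)² = 11407990.00; s = √(11407990.00/15) = 872.085
Cutoffs: 1275.000 ± 2·872.085 → [-469.2, 3019.2]
Outside: 4422 → excluded.
Retained (n=15): Σ = 15978, mean = 15978/15 = 1065.200

1065 ms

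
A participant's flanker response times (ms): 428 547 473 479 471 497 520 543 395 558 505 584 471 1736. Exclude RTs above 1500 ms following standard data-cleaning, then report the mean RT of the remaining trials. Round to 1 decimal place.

497.8 ms

Excluded: 1736
Retained (n=13): Σ = 6471
Mean = 6471/13 = 497.7692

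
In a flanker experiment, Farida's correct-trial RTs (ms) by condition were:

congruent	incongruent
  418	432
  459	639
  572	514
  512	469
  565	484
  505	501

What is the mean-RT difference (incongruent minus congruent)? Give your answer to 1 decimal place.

M(congruent) = 3031/6 = 505.167
M(incongruent) = 3039/6 = 506.500
Difference = 506.500 − 505.167 = 1.333 ms

1.3 ms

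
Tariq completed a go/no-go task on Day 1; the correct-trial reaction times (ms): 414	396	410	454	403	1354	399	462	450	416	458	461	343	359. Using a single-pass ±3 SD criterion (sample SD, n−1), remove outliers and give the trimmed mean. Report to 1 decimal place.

n = 14, ΣRT = 6779, M = 484.214
Σ(x−M)² = 832680.36; s = √(832680.36/13) = 253.086
Cutoffs: 484.214 ± 3·253.086 → [-275.0, 1243.5]
Outside: 1354 → excluded.
Retained (n=13): Σ = 5425, mean = 5425/13 = 417.308

417.3 ms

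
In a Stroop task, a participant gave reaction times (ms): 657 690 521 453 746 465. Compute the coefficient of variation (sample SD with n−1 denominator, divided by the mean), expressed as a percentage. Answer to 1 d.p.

21.2%

n = 6, Σ = 3532, M = 588.6667
Σ(x−M)² = 77969.333; s = √(77969.333/5) = 124.8754
CV = 124.8754 / 588.6667 = 0.21213 = 21.213%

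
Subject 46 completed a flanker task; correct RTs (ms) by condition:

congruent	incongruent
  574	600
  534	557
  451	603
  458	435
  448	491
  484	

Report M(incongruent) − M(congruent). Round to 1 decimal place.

45.7 ms

M(congruent) = 2949/6 = 491.500
M(incongruent) = 2686/5 = 537.200
Difference = 537.200 − 491.500 = 45.700 ms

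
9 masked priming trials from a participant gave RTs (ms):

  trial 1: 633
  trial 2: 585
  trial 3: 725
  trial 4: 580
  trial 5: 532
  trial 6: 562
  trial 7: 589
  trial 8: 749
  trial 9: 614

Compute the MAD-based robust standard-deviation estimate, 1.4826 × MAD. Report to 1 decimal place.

40.0 ms

Sorted: 532, 562, 580, 585, 589, 614, 633, 725, 749 → median = 589
|x − 589| sorted: 0, 4, 9, 25, 27, 44, 57, 136, 160 → MAD = 27
Robust SD ≈ 1.4826 × 27 = 40.030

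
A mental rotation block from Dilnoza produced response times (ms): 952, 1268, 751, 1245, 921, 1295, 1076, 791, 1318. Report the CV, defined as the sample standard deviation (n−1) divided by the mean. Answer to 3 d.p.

0.209

n = 9, Σ = 9617, M = 1068.5556
Σ(x−M)² = 397702.222; s = √(397702.222/8) = 222.9636
CV = 222.9636 / 1068.5556 = 0.20866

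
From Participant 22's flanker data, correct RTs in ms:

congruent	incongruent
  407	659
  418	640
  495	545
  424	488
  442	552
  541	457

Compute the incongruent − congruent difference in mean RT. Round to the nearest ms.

M(congruent) = 2727/6 = 454.500
M(incongruent) = 3341/6 = 556.833
Difference = 556.833 − 454.500 = 102.333 ms

102 ms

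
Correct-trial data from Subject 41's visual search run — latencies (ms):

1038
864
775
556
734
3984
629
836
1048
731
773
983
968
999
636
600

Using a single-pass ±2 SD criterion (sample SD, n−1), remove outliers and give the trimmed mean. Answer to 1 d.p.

811.3 ms

n = 16, ΣRT = 16154, M = 1009.625
Σ(x−M)² = 9825771.75; s = √(9825771.75/15) = 809.352
Cutoffs: 1009.625 ± 2·809.352 → [-609.1, 2628.3]
Outside: 3984 → excluded.
Retained (n=15): Σ = 12170, mean = 12170/15 = 811.333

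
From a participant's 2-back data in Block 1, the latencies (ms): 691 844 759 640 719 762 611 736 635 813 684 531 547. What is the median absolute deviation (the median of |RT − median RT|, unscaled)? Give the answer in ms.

Sorted: 531, 547, 611, 635, 640, 684, 691, 719, 736, 759, 762, 813, 844 → median = 691
|x − 691|: 0, 153, 68, 51, 28, 71, 80, 45, 56, 122, 7, 160, 144
Sorted deviations: 0, 7, 28, 45, 51, 56, 68, 71, 80, 122, 144, 153, 160 → MAD = 68

68 ms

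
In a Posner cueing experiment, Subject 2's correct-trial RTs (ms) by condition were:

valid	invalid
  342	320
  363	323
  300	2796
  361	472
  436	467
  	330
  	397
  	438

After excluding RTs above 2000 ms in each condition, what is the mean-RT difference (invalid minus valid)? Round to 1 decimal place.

32.0 ms

invalid: exclude 2796
M(valid) = 1802/5 = 360.400
M(invalid) = 2747/7 = 392.429
Difference = 392.429 − 360.400 = 32.029 ms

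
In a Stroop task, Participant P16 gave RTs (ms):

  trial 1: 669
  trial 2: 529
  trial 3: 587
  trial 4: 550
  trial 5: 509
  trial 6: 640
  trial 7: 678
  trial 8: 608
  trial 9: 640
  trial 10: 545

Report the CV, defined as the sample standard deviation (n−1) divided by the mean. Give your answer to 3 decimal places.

0.102

n = 10, Σ = 5955, M = 595.5000
Σ(x−M)² = 32922.500; s = √(32922.500/9) = 60.4819
CV = 60.4819 / 595.5000 = 0.10156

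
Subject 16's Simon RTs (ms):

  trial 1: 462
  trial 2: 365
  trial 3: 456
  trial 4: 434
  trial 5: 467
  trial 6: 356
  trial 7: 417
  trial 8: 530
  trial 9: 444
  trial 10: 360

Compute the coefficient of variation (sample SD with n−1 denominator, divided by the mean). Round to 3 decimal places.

n = 10, Σ = 4291, M = 429.1000
Σ(x−M)² = 28042.900; s = √(28042.900/9) = 55.8200
CV = 55.8200 / 429.1000 = 0.13009

0.130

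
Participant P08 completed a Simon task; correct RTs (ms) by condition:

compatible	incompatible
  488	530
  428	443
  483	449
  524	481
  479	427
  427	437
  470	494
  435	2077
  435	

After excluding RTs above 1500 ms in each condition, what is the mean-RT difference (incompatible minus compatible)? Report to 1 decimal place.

incompatible: exclude 2077
M(compatible) = 4169/9 = 463.222
M(incompatible) = 3261/7 = 465.857
Difference = 465.857 − 463.222 = 2.635 ms

2.6 ms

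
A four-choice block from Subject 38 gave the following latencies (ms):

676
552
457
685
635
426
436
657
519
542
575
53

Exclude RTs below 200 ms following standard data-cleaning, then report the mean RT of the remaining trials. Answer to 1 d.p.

560.0 ms

Excluded: 53
Retained (n=11): Σ = 6160
Mean = 6160/11 = 560.0000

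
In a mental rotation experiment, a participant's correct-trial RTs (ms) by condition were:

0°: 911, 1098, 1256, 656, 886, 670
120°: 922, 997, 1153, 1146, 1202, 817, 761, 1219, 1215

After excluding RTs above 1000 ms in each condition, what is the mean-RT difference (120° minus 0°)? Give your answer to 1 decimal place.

0°: exclude 1098, 1256
120°: exclude 1153, 1146, 1202, 1219, 1215
M(0°) = 3123/4 = 780.750
M(120°) = 3497/4 = 874.250
Difference = 874.250 − 780.750 = 93.500 ms

93.5 ms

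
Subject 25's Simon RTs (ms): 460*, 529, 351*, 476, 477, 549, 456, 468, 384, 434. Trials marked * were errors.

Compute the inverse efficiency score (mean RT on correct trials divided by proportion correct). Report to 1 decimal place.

Correct trials (n=8): 529, 476, 477, 549, 456, 468, 384, 434
Mean correct RT = 3773/8 = 471.6250 ms
Proportion correct = 8/10
IES = 471.6250 / (8/10) = 589.531 ms

589.5 ms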